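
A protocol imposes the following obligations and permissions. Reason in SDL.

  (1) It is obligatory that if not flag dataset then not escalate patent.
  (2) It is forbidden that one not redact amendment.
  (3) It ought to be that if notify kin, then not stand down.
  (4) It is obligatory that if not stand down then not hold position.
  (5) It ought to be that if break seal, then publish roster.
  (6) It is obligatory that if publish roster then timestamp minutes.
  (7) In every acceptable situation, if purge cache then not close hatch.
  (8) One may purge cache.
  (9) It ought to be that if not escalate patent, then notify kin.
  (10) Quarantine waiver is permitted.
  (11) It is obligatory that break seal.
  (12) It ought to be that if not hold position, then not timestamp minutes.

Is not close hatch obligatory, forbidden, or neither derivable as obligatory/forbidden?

Neither

Premise 7 is O(purge_cache → ¬close_hatch), but O(purge_cache) is not derivable from the premises (the permission P(purge_cache) asserts only ¬O(¬purge_cache), not O(purge_cache)), so it does not yield O(¬close_hatch).
No premise or chain of K-axiom applications forces O(¬close_hatch), and none forces O(close_hatch). So ¬close_hatch is neither obligatory nor forbidden under these norms.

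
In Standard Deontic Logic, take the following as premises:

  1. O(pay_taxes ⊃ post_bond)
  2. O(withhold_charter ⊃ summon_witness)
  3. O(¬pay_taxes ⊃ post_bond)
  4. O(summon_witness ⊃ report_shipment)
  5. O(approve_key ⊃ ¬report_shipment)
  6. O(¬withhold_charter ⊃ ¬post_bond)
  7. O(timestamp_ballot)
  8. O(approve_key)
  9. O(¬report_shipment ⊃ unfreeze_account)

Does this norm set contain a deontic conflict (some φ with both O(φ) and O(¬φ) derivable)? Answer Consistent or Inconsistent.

Premises 3 and 1 are O(¬pay_taxes ⊃ post_bond) and O(pay_taxes ⊃ post_bond); every ideal world satisfies ¬pay_taxes or pay_taxes, so in either case post_bond holds — hence O(post_bond).
Premise 6 is O(¬withhold_charter ⊃ ¬post_bond); contrapositively O(post_bond ⊃ withhold_charter). Since O(post_bond) holds, K gives O(withhold_charter).
Premise 2 is O(withhold_charter ⊃ summon_witness); since O(withhold_charter), deontic closure gives O(summon_witness).
From O(summon_witness) and premise 4, O(summon_witness ⊃ report_shipment), we obtain O(report_shipment).
Premise 5 is O(approve_key ⊃ ¬report_shipment); contrapositively O(report_shipment ⊃ ¬approve_key). Since O(report_shipment) holds, K gives O(¬approve_key).
Yet premise 8 states O(approve_key).
We now have both O(¬approve_key) and O(approve_key) — approve_key is simultaneously obligatory and forbidden, violating the D-axiom.

Inconsistent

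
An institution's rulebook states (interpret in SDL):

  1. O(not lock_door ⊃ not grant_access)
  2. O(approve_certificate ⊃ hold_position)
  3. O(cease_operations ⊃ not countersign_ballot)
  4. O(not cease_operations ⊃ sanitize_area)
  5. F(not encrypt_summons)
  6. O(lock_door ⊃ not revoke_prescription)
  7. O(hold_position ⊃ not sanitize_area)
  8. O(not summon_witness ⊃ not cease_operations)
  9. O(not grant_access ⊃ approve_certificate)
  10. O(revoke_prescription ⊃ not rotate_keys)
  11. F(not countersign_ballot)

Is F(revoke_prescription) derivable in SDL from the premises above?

Premise 11 is F(not countersign_ballot), i.e. O(countersign_ballot).
Premise 3, O(cease_operations ⊃ not countersign_ballot), contraposes to O(countersign_ballot ⊃ not cease_operations); with O(countersign_ballot) we get O(not cease_operations).
Applying K to premise 4 (O(not cease_operations ⊃ sanitize_area)) and O(not cease_operations) yields O(sanitize_area).
Premise 7 is O(hold_position ⊃ not sanitize_area); contrapositively O(sanitize_area ⊃ not hold_position). Since O(sanitize_area) holds, K gives O(not hold_position).
Premise 2, O(approve_certificate ⊃ hold_position), contraposes to O(not hold_position ⊃ not approve_certificate); with O(not hold_position) we get O(not approve_certificate).
Premise 9 is O(not grant_access ⊃ approve_certificate); contrapositively O(not approve_certificate ⊃ grant_access). Since O(not approve_certificate) holds, K gives O(grant_access).
The contrapositive of premise 1 (O(not lock_door ⊃ not grant_access)) is O(grant_access ⊃ lock_door), and O(grant_access) is already established, so O(lock_door).
Applying K to premise 6 (O(lock_door ⊃ not revoke_prescription)) and O(lock_door) yields O(not revoke_prescription).
Premises 5, 8, 10 do not contribute to this derivation.
So O(not revoke_prescription) holds, i.e. F(revoke_prescription). The claim follows.

Yes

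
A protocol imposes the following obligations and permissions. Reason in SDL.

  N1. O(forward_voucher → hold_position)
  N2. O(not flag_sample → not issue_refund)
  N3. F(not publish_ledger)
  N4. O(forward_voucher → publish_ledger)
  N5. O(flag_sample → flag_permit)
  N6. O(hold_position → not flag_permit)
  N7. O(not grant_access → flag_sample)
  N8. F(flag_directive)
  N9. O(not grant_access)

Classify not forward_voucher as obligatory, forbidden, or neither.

Obligatory

Premise 9 gives O(not grant_access).
Applying K to premise 7 (O(not grant_access → flag_sample)) and O(not grant_access) yields O(flag_sample).
With premise 5, O(flag_sample → flag_permit), the K-axiom yields O(flag_permit).
The contrapositive of premise 6 (O(hold_position → not flag_permit)) is O(flag_permit → not hold_position), and O(flag_permit) is already established, so O(not hold_position).
Premise 1 is O(forward_voucher → hold_position); contrapositively O(not hold_position → not forward_voucher). Since O(not hold_position) holds, K gives O(not forward_voucher).
Premises 2, 3, 4, 8 do not contribute to this derivation.
Hence not forward_voucher is obligatory.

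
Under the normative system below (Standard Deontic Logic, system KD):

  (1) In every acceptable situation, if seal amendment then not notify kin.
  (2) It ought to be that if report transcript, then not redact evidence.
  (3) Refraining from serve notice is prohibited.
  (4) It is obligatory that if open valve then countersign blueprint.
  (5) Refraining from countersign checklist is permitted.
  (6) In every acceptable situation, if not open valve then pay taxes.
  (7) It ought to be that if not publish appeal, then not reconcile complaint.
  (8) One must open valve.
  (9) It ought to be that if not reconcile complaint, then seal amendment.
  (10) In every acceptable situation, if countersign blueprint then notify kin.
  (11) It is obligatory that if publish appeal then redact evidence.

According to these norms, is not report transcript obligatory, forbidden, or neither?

Obligatory

From premise 8 we have O(open_valve).
Premise 4 is O(open_valve → countersign_blueprint); since O(open_valve), deontic closure gives O(countersign_blueprint).
From O(countersign_blueprint) and premise 10, O(countersign_blueprint → notify_kin), we obtain O(notify_kin).
Premise 1 is O(seal_amendment → ¬notify_kin); contrapositively O(notify_kin → ¬seal_amendment). Since O(notify_kin) holds, K gives O(¬seal_amendment).
The contrapositive of premise 9 (O(¬reconcile_complaint → seal_amendment)) is O(¬seal_amendment → reconcile_complaint), and O(¬seal_amendment) is already established, so O(reconcile_complaint).
Premise 7, O(¬publish_appeal → ¬reconcile_complaint), contraposes to O(reconcile_complaint → publish_appeal); with O(reconcile_complaint) we get O(publish_appeal).
Premise 11 is O(publish_appeal → redact_evidence); since O(publish_appeal), deontic closure gives O(redact_evidence).
Premise 2, O(report_transcript → ¬redact_evidence), contraposes to O(redact_evidence → ¬report_transcript); with O(redact_evidence) we get O(¬report_transcript).
Premises 3, 5, 6 do not contribute to this derivation.
Hence ¬report_transcript is obligatory.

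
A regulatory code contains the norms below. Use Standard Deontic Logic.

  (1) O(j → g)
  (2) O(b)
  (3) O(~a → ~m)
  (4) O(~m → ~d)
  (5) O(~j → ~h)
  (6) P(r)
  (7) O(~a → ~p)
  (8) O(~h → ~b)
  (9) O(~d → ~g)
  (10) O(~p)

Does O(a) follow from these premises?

From premise 2 we have O(b).
Premise 8 is O(~h → ~b); contrapositively O(b → h). Since O(b) holds, K gives O(h).
Premise 5, O(~j → ~h), contraposes to O(h → j); with O(h) we get O(j).
From O(j) and premise 1, O(j → g), we obtain O(g).
The contrapositive of premise 9 (O(~d → ~g)) is O(g → d), and O(g) is already established, so O(d).
Premise 4 is O(~m → ~d); contrapositively O(d → m). Since O(d) holds, K gives O(m).
Premise 3, O(~a → ~m), contraposes to O(m → a); with O(m) we get O(a).
Premises 6, 7, 10 do not contribute to this derivation.
So O(a) follows.

Yes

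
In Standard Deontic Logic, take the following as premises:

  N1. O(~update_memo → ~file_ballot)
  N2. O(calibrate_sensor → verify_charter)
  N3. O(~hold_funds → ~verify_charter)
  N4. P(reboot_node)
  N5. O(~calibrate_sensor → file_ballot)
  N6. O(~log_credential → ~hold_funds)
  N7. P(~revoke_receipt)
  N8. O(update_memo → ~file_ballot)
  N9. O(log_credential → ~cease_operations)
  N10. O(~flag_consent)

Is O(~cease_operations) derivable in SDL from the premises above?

Premises 8 and 1 cover both cases: O(update_memo → ~file_ballot) and O(~update_memo → ~file_ballot). Since update_memo ∨ ~update_memo is a tautology, O(~file_ballot) follows.
Premise 5 is O(~calibrate_sensor → file_ballot); contrapositively O(~file_ballot → calibrate_sensor). Since O(~file_ballot) holds, K gives O(calibrate_sensor).
Applying K to premise 2 (O(calibrate_sensor → verify_charter)) and O(calibrate_sensor) yields O(verify_charter).
Premise 3 is O(~hold_funds → ~verify_charter); contrapositively O(verify_charter → hold_funds). Since O(verify_charter) holds, K gives O(hold_funds).
Premise 6, O(~log_credential → ~hold_funds), contraposes to O(hold_funds → log_credential); with O(hold_funds) we get O(log_credential).
With premise 9, O(log_credential → ~cease_operations), the K-axiom yields O(~cease_operations).
Premises 4, 7, 10 do not contribute to this derivation.
So O(~cease_operations) follows.

Yes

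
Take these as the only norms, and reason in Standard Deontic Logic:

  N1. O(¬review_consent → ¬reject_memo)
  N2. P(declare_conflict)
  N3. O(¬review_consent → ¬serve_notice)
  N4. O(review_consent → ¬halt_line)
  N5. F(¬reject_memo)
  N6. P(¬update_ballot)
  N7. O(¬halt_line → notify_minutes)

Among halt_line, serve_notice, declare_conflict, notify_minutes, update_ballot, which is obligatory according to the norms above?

Premise 5 is F(¬reject_memo), i.e. O(reject_memo).
Premise 1, O(¬review_consent → ¬reject_memo), contraposes to O(reject_memo → review_consent); with O(reject_memo) we get O(review_consent).
From O(review_consent) and premise 4, O(review_consent → ¬halt_line), we obtain O(¬halt_line).
Applying K to premise 7 (O(¬halt_line → notify_minutes)) and O(¬halt_line) yields O(notify_minutes).
So O(notify_minutes) holds — notify_minutes is obligatory. None of the other listed options is made obligatory by any chain of premises.

notify_minutes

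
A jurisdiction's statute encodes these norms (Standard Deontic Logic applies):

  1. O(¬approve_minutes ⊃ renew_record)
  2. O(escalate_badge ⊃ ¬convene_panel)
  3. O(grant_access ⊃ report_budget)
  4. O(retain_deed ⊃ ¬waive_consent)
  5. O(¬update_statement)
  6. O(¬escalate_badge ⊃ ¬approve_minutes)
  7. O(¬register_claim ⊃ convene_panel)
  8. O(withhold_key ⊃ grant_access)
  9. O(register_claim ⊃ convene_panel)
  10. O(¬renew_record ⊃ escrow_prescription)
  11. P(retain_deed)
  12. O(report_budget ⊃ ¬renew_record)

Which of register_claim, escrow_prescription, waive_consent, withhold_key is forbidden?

By case analysis on register_claim: premise 9 gives O(register_claim ⊃ convene_panel) and premise 7 gives O(¬register_claim ⊃ convene_panel), so O(convene_panel) either way.
Premise 2, O(escalate_badge ⊃ ¬convene_panel), contraposes to O(convene_panel ⊃ ¬escalate_badge); with O(convene_panel) we get O(¬escalate_badge).
Premise 6 is O(¬escalate_badge ⊃ ¬approve_minutes); since O(¬escalate_badge), deontic closure gives O(¬approve_minutes).
From O(¬approve_minutes) and premise 1, O(¬approve_minutes ⊃ renew_record), we obtain O(renew_record).
The contrapositive of premise 12 (O(report_budget ⊃ ¬renew_record)) is O(renew_record ⊃ ¬report_budget), and O(renew_record) is already established, so O(¬report_budget).
Premise 3 is O(grant_access ⊃ report_budget); contrapositively O(¬report_budget ⊃ ¬grant_access). Since O(¬report_budget) holds, K gives O(¬grant_access).
The contrapositive of premise 8 (O(withhold_key ⊃ grant_access)) is O(¬grant_access ⊃ ¬withhold_key), and O(¬grant_access) is already established, so O(¬withhold_key).
So O(¬withhold_key) holds, i.e. withhold_key is forbidden. None of the other listed options is forbidden under the premises.

withhold_key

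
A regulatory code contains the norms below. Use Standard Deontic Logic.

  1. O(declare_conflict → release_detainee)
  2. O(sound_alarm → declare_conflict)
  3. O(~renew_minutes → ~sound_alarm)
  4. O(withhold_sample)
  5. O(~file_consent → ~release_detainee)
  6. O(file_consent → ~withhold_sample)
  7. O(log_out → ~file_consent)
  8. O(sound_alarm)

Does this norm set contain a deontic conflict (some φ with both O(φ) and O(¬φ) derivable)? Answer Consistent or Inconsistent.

Inconsistent

Premise 4 gives O(withhold_sample).
Premise 6 is O(file_consent → ~withhold_sample); contrapositively O(withhold_sample → ~file_consent). Since O(withhold_sample) holds, K gives O(~file_consent).
Premise 5 is O(~file_consent → ~release_detainee); since O(~file_consent), deontic closure gives O(~release_detainee).
Premise 1 is O(declare_conflict → release_detainee); contrapositively O(~release_detainee → ~declare_conflict). Since O(~release_detainee) holds, K gives O(~declare_conflict).
The contrapositive of premise 2 (O(sound_alarm → declare_conflict)) is O(~declare_conflict → ~sound_alarm), and O(~declare_conflict) is already established, so O(~sound_alarm).
But premise 8 directly asserts O(sound_alarm).
We now have both O(~sound_alarm) and O(sound_alarm) — sound_alarm is simultaneously obligatory and forbidden, violating the D-axiom.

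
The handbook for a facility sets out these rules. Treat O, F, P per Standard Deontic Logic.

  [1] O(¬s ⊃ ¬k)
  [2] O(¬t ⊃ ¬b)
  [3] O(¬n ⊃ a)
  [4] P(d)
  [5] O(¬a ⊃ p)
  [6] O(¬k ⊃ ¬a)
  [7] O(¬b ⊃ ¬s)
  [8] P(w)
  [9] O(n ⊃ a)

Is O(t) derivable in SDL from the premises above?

Premises 3 and 9 are O(¬n ⊃ a) and O(n ⊃ a); every ideal world satisfies ¬n or n, so in either case a holds — hence O(a).
Premise 6, O(¬k ⊃ ¬a), contraposes to O(a ⊃ k); with O(a) we get O(k).
The contrapositive of premise 1 (O(¬s ⊃ ¬k)) is O(k ⊃ s), and O(k) is already established, so O(s).
Premise 7, O(¬b ⊃ ¬s), contraposes to O(s ⊃ b); with O(s) we get O(b).
Premise 2 is O(¬t ⊃ ¬b); contrapositively O(b ⊃ t). Since O(b) holds, K gives O(t).
Premises 4, 5, 8 do not contribute to this derivation.
So O(t) follows.

Yes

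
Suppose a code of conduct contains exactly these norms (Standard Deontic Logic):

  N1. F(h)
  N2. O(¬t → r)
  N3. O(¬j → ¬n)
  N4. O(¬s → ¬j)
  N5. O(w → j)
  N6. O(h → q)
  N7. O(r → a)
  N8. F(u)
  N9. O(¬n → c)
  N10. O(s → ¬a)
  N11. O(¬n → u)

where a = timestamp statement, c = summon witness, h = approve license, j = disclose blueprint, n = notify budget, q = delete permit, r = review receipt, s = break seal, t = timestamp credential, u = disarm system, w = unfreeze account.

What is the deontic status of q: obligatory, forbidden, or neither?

Premise 6 is O(h → q), but O(h) is not derivable from the premises, so it does not yield O(q).
No premise or chain of K-axiom applications forces O(q), and none forces O(¬q). So q is neither obligatory nor forbidden under these norms.

Neither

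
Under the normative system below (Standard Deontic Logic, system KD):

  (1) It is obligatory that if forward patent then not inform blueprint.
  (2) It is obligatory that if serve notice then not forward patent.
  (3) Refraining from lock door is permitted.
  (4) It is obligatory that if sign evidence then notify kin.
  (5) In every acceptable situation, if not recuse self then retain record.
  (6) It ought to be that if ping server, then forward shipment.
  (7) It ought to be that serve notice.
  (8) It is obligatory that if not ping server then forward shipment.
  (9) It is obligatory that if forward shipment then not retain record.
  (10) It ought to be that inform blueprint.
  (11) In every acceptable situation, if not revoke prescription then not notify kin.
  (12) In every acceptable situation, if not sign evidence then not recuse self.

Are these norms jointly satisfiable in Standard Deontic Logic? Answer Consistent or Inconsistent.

Premise 1 is O(forward_patent → ¬inform_blueprint), but O(forward_patent) is not derivable from the premises, so it does not yield O(¬inform_blueprint).
So O(¬inform_blueprint) is not derivable, and the apparent clash with O(inform_blueprint) does not arise.
A world satisfying every obligation exists (e.g. forward_patent=false, forward_shipment=true, inform_blueprint=true, lock_door=false, notify_kin=true, ping_server=false, recuse_self=true, retain_record=false, revoke_prescription=true, serve_notice=true, sign_evidence=true); no atom is both obligatory and forbidden, so the set is consistent.

Consistent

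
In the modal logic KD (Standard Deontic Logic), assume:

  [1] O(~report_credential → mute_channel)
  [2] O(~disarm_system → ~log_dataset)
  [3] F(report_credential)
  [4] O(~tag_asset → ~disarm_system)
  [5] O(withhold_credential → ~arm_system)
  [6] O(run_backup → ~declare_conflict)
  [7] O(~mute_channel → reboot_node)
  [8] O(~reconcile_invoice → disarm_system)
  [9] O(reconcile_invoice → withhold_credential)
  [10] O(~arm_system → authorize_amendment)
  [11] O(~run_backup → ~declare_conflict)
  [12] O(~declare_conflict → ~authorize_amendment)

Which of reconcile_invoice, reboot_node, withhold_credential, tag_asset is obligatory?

tag_asset

Premises 6 and 11 are O(run_backup → ~declare_conflict) and O(~run_backup → ~declare_conflict); every ideal world satisfies run_backup or ~run_backup, so in either case ~declare_conflict holds — hence O(~declare_conflict).
From O(~declare_conflict) and premise 12, O(~declare_conflict → ~authorize_amendment), we obtain O(~authorize_amendment).
The contrapositive of premise 10 (O(~arm_system → authorize_amendment)) is O(~authorize_amendment → arm_system), and O(~authorize_amendment) is already established, so O(arm_system).
The contrapositive of premise 5 (O(withhold_credential → ~arm_system)) is O(arm_system → ~withhold_credential), and O(arm_system) is already established, so O(~withhold_credential).
Premise 9 is O(reconcile_invoice → withhold_credential); contrapositively O(~withhold_credential → ~reconcile_invoice). Since O(~withhold_credential) holds, K gives O(~reconcile_invoice).
Premise 8 is O(~reconcile_invoice → disarm_system); since O(~reconcile_invoice), deontic closure gives O(disarm_system).
Premise 4, O(~tag_asset → ~disarm_system), contraposes to O(disarm_system → tag_asset); with O(disarm_system) we get O(tag_asset).
So O(tag_asset) holds — tag_asset is obligatory. None of the other listed options is made obligatory by any chain of premises.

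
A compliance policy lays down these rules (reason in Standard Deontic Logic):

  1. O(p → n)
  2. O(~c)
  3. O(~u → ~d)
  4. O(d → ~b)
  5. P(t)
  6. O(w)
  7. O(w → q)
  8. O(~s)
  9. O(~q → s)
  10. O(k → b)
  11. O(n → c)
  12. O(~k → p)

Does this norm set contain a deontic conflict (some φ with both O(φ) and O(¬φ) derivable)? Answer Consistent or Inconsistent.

Consistent

Premise 9 is O(~q → s), but O(~q) is not derivable from the premises, so it does not yield O(s).
So O(s) is not derivable, and the apparent clash with O(~s) does not arise.
A world satisfying every obligation exists (e.g. b=true, c=false, d=false, k=true, n=false, p=false, q=true, s=false, t=false, u=false, w=true); no atom is both obligatory and forbidden, so the set is consistent.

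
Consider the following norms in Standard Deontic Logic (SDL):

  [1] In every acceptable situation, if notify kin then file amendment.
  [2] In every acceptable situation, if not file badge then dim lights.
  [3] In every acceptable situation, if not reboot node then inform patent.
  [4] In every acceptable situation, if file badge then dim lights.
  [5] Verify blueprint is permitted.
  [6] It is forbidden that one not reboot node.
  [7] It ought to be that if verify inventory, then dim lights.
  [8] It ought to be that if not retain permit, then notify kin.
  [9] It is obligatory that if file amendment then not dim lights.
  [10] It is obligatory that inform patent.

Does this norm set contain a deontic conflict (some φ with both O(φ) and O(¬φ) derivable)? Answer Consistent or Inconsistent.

Consistent

Premise 3 is O(¬reboot_node → inform_patent); even if O(inform_patent) held, inferring O(¬reboot_node) would be affirming the consequent — invalid.
So O(¬reboot_node) is not derivable, and the apparent clash with O(reboot_node) does not arise.
A world satisfying every obligation exists (e.g. dim_lights=true, file_amendment=false, file_badge=false, inform_patent=true, notify_kin=false, reboot_node=true, retain_permit=true, verify_blueprint=false, verify_inventory=false); no atom is both obligatory and forbidden, so the set is consistent.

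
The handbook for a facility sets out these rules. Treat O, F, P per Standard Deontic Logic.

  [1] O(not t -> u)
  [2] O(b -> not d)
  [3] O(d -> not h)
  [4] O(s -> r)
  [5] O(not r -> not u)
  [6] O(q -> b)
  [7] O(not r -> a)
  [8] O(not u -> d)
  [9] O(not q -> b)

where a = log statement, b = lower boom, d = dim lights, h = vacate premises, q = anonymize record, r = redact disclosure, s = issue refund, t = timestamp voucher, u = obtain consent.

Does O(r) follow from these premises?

By case analysis on q: premise 6 gives O(q -> b) and premise 9 gives O(not q -> b), so O(b) either way.
Premise 2 is O(b -> not d); since O(b), deontic closure gives O(not d).
Premise 8, O(not u -> d), contraposes to O(not d -> u); with O(not d) we get O(u).
The contrapositive of premise 5 (O(not r -> not u)) is O(u -> r), and O(u) is already established, so O(r).
Premises 1, 3, 4, 7 do not contribute to this derivation.
So O(r) follows.

Yes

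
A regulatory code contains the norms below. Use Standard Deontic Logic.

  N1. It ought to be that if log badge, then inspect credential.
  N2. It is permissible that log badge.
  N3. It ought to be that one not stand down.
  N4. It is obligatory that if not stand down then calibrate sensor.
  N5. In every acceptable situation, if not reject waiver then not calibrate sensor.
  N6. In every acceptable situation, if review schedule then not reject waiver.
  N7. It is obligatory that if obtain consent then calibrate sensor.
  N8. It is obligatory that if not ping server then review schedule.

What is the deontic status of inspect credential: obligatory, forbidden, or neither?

Neither

Premise 1 is O(log_badge → inspect_credential), but O(log_badge) is not derivable from the premises (the permission P(log_badge) asserts only ¬O(¬log_badge), not O(log_badge)), so it does not yield O(inspect_credential).
No premise or chain of K-axiom applications forces O(inspect_credential), and none forces O(¬inspect_credential). So inspect_credential is neither obligatory nor forbidden under these norms.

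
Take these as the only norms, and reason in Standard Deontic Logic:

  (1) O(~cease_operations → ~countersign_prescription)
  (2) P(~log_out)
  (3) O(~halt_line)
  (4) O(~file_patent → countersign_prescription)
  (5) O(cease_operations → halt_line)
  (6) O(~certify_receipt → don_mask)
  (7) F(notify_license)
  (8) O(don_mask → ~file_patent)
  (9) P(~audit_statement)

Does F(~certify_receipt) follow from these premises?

From premise 3 we have O(~halt_line).
Premise 5, O(cease_operations → halt_line), contraposes to O(~halt_line → ~cease_operations); with O(~halt_line) we get O(~cease_operations).
With premise 1, O(~cease_operations → ~countersign_prescription), the K-axiom yields O(~countersign_prescription).
Premise 4, O(~file_patent → countersign_prescription), contraposes to O(~countersign_prescription → file_patent); with O(~countersign_prescription) we get O(file_patent).
The contrapositive of premise 8 (O(don_mask → ~file_patent)) is O(file_patent → ~don_mask), and O(file_patent) is already established, so O(~don_mask).
The contrapositive of premise 6 (O(~certify_receipt → don_mask)) is O(~don_mask → certify_receipt), and O(~don_mask) is already established, so O(certify_receipt).
Premises 2, 7, 9 do not contribute to this derivation.
So O(certify_receipt) holds, i.e. F(~certify_receipt). The claim follows.

Yes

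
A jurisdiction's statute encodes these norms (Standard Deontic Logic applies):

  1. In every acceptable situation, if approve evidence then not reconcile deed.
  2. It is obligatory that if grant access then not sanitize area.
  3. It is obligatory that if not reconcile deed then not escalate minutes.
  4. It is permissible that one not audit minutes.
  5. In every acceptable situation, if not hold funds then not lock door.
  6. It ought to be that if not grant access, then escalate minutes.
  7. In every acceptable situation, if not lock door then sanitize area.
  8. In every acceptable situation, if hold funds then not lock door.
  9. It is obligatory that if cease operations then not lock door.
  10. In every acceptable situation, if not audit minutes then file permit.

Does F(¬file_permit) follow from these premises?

Premise 10 is O(¬audit_minutes → file_permit), but O(¬audit_minutes) is not derivable from the premises (the permission P(¬audit_minutes) asserts only ¬O(audit_minutes), not O(¬audit_minutes)), so it does not yield O(file_permit).
No other premise forces O(file_permit). An ideal world satisfying every premise can still have ¬file_permit true, so F(¬file_permit) is not derivable.

No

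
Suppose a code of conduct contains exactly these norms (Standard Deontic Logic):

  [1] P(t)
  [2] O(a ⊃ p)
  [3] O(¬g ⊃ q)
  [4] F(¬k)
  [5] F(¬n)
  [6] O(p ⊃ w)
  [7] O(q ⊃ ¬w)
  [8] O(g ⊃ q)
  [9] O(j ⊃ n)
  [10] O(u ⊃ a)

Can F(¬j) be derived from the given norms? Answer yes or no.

Premise 9 is O(j ⊃ n); even if O(n) held, inferring O(j) would be affirming the consequent — invalid.
No other premise forces O(j). An ideal world satisfying every premise can still have ¬j true, so F(¬j) is not derivable.

No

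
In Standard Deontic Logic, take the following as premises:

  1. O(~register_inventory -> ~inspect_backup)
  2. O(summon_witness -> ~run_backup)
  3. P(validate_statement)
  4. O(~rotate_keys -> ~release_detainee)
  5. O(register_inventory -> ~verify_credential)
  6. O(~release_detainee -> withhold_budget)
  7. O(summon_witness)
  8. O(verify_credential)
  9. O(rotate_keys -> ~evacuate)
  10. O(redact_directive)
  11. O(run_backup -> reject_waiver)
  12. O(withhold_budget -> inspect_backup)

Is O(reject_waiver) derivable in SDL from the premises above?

Premise 11 is O(run_backup -> reject_waiver), but O(run_backup) is not derivable from the premises, so it does not yield O(reject_waiver).
No other premise forces O(reject_waiver). An ideal world satisfying every premise can still have reject_waiver false, so O(reject_waiver) is not derivable.

No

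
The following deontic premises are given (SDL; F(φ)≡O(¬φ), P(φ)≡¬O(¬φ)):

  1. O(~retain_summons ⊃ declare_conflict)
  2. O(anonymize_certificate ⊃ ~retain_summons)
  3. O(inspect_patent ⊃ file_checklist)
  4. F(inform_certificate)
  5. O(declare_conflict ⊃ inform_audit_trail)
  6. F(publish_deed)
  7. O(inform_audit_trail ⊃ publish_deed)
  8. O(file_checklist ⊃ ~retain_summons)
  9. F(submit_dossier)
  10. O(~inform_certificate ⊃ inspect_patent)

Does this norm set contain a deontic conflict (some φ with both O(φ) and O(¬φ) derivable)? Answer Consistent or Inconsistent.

Premise 4 is F(inform_certificate), i.e. O(~inform_certificate).
Premise 10 is O(~inform_certificate ⊃ inspect_patent); since O(~inform_certificate), deontic closure gives O(inspect_patent).
With premise 3, O(inspect_patent ⊃ file_checklist), the K-axiom yields O(file_checklist).
Applying K to premise 8 (O(file_checklist ⊃ ~retain_summons)) and O(file_checklist) yields O(~retain_summons).
Applying K to premise 1 (O(~retain_summons ⊃ declare_conflict)) and O(~retain_summons) yields O(declare_conflict).
From O(declare_conflict) and premise 5, O(declare_conflict ⊃ inform_audit_trail), we obtain O(inform_audit_trail).
Premise 7 is O(inform_audit_trail ⊃ publish_deed); since O(inform_audit_trail), deontic closure gives O(publish_deed).
However, F(publish_deed) at premise 6 amounts to O(~publish_deed).
We now have both O(publish_deed) and O(~publish_deed) — publish_deed is simultaneously obligatory and forbidden, violating the D-axiom.

Inconsistent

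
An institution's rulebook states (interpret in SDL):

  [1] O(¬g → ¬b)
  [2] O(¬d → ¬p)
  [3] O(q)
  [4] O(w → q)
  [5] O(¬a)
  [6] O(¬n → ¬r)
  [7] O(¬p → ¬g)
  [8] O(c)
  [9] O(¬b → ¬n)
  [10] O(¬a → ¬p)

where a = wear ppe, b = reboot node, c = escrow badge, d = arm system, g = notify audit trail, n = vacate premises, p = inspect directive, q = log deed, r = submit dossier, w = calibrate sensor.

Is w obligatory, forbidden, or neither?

Premise 4 is O(w → q); even if O(q) held, inferring O(w) would be affirming the consequent — invalid.
No premise or chain of K-axiom applications forces O(w), and none forces O(¬w). So w is neither obligatory nor forbidden under these norms.

Neither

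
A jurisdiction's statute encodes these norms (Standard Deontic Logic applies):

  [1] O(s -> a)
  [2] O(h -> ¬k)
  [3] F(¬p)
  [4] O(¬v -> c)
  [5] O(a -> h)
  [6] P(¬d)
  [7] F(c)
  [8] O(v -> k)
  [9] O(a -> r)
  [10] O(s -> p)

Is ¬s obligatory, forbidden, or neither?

Obligatory

Premise 7 is F(c), i.e. O(¬c).
Premise 4 is O(¬v -> c); contrapositively O(¬c -> v). Since O(¬c) holds, K gives O(v).
Premise 8 is O(v -> k); since O(v), deontic closure gives O(k).
The contrapositive of premise 2 (O(h -> ¬k)) is O(k -> ¬h), and O(k) is already established, so O(¬h).
Premise 5 is O(a -> h); contrapositively O(¬h -> ¬a). Since O(¬h) holds, K gives O(¬a).
The contrapositive of premise 1 (O(s -> a)) is O(¬a -> ¬s), and O(¬a) is already established, so O(¬s).
Premises 3, 6, 9, 10 do not contribute to this derivation.
Hence ¬s is obligatory.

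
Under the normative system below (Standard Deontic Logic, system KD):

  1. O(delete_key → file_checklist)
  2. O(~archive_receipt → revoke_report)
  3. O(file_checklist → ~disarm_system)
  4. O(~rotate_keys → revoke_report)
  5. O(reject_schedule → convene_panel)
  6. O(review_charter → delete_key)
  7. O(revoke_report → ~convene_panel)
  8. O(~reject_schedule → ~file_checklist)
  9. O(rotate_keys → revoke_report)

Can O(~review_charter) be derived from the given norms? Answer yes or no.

Yes

By case analysis on ~rotate_keys: premise 4 gives O(~rotate_keys → revoke_report) and premise 9 gives O(rotate_keys → revoke_report), so O(revoke_report) either way.
Applying K to premise 7 (O(revoke_report → ~convene_panel)) and O(revoke_report) yields O(~convene_panel).
The contrapositive of premise 5 (O(reject_schedule → convene_panel)) is O(~convene_panel → ~reject_schedule), and O(~convene_panel) is already established, so O(~reject_schedule).
From O(~reject_schedule) and premise 8, O(~reject_schedule → ~file_checklist), we obtain O(~file_checklist).
Premise 1 is O(delete_key → file_checklist); contrapositively O(~file_checklist → ~delete_key). Since O(~file_checklist) holds, K gives O(~delete_key).
Premise 6, O(review_charter → delete_key), contraposes to O(~delete_key → ~review_charter); with O(~delete_key) we get O(~review_charter).
Premises 2, 3 do not contribute to this derivation.
So O(~review_charter) follows.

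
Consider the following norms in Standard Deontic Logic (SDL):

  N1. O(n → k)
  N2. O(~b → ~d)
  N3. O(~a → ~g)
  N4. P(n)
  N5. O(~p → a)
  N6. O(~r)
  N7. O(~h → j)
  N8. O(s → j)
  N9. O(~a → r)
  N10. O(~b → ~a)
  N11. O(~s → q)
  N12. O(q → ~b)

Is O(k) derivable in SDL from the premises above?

No

Premise 1 is O(n → k), but O(n) is not derivable from the premises (the permission P(n) asserts only ~O(~n), not O(n)), so it does not yield O(k).
No other premise forces O(k). An ideal world satisfying every premise can still have k false, so O(k) is not derivable.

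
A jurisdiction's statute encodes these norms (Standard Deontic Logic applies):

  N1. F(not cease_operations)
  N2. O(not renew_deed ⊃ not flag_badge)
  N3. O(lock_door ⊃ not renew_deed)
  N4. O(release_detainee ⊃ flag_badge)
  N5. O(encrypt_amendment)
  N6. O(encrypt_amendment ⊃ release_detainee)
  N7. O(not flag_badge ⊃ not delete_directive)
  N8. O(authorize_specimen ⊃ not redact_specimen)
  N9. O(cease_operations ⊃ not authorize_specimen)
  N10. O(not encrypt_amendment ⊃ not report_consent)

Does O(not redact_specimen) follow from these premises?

No

Premise 8 is O(authorize_specimen ⊃ not redact_specimen), but O(authorize_specimen) is not derivable from the premises, so it does not yield O(not redact_specimen).
No other premise forces O(not redact_specimen). An ideal world satisfying every premise can still have not redact_specimen false, so O(not redact_specimen) is not derivable.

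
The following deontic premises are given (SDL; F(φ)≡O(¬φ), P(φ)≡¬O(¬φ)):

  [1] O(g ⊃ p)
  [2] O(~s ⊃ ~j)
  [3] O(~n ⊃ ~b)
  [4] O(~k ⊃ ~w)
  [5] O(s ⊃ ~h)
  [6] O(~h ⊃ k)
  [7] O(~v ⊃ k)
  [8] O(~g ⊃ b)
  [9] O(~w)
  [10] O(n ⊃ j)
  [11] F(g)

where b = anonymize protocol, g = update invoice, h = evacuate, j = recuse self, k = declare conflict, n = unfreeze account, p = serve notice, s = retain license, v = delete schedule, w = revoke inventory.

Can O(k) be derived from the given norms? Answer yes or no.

Premise 11 is F(g), i.e. O(~g).
Premise 8 is O(~g ⊃ b); since O(~g), deontic closure gives O(b).
The contrapositive of premise 3 (O(~n ⊃ ~b)) is O(b ⊃ n), and O(b) is already established, so O(n).
With premise 10, O(n ⊃ j), the K-axiom yields O(j).
Premise 2, O(~s ⊃ ~j), contraposes to O(j ⊃ s); with O(j) we get O(s).
From O(s) and premise 5, O(s ⊃ ~h), we obtain O(~h).
With premise 6, O(~h ⊃ k), the K-axiom yields O(k).
Premises 1, 4, 7, 9 do not contribute to this derivation.
So O(k) follows.

Yes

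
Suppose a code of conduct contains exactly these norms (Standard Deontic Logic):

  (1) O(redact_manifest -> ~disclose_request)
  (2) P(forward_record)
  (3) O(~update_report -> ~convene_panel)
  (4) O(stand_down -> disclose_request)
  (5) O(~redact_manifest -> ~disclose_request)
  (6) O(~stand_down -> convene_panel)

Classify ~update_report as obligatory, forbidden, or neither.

By case analysis on ~redact_manifest: premise 5 gives O(~redact_manifest -> ~disclose_request) and premise 1 gives O(redact_manifest -> ~disclose_request), so O(~disclose_request) either way.
Premise 4, O(stand_down -> disclose_request), contraposes to O(~disclose_request -> ~stand_down); with O(~disclose_request) we get O(~stand_down).
Applying K to premise 6 (O(~stand_down -> convene_panel)) and O(~stand_down) yields O(convene_panel).
Premise 3 is O(~update_report -> ~convene_panel); contrapositively O(convene_panel -> update_report). Since O(convene_panel) holds, K gives O(update_report).
Premise 2 does not contribute to this derivation.
Thus O(update_report), which is F(~update_report): ~update_report is forbidden.

Forbidden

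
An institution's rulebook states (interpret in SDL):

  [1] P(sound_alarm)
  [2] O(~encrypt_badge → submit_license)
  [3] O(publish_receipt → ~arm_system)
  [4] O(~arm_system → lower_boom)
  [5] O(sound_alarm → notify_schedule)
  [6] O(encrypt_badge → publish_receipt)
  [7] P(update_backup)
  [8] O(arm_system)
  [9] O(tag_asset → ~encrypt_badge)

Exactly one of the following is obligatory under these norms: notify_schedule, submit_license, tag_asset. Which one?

Premise 8 gives O(arm_system).
Premise 3, O(publish_receipt → ~arm_system), contraposes to O(arm_system → ~publish_receipt); with O(arm_system) we get O(~publish_receipt).
The contrapositive of premise 6 (O(encrypt_badge → publish_receipt)) is O(~publish_receipt → ~encrypt_badge), and O(~publish_receipt) is already established, so O(~encrypt_badge).
With premise 2, O(~encrypt_badge → submit_license), the K-axiom yields O(submit_license).
So O(submit_license) holds — submit_license is obligatory. None of the other listed options is made obligatory by any chain of premises.

submit_license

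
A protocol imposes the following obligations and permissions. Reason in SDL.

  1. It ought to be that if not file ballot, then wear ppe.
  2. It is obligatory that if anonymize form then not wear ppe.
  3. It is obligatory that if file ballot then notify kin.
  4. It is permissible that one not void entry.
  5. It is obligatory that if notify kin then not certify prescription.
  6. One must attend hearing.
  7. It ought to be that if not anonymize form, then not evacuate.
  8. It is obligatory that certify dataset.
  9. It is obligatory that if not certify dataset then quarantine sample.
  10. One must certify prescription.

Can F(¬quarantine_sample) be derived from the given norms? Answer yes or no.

No

Premise 9 is O(¬certify_dataset → quarantine_sample), but O(¬certify_dataset) is not derivable from the premises, so it does not yield O(quarantine_sample).
No other premise forces O(quarantine_sample). An ideal world satisfying every premise can still have ¬quarantine_sample true, so F(¬quarantine_sample) is not derivable.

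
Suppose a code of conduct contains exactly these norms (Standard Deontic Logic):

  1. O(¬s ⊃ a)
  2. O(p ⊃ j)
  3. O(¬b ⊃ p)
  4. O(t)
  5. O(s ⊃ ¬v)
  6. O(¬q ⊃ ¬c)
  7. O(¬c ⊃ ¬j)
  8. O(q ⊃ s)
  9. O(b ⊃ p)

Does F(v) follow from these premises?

Premises 9 and 3 cover both cases: O(b ⊃ p) and O(¬b ⊃ p). Since b ∨ ¬b is a tautology, O(p) follows.
With premise 2, O(p ⊃ j), the K-axiom yields O(j).
Premise 7, O(¬c ⊃ ¬j), contraposes to O(j ⊃ c); with O(j) we get O(c).
Premise 6, O(¬q ⊃ ¬c), contraposes to O(c ⊃ q); with O(c) we get O(q).
Applying K to premise 8 (O(q ⊃ s)) and O(q) yields O(s).
Premise 5 is O(s ⊃ ¬v); since O(s), deontic closure gives O(¬v).
Premises 1, 4 do not contribute to this derivation.
So O(¬v) holds, i.e. F(v). The claim follows.

Yes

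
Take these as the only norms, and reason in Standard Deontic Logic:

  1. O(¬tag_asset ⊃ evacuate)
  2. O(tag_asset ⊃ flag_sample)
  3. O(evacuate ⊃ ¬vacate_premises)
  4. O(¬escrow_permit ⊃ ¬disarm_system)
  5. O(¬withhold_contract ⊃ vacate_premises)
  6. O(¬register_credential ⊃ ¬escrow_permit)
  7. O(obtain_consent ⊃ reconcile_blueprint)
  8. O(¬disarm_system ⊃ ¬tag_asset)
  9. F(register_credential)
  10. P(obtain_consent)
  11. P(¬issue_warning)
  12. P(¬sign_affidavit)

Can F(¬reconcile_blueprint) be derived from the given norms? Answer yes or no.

No

Premise 7 is O(obtain_consent ⊃ reconcile_blueprint), but O(obtain_consent) is not derivable from the premises (the permission P(obtain_consent) asserts only ¬O(¬obtain_consent), not O(obtain_consent)), so it does not yield O(reconcile_blueprint).
No other premise forces O(reconcile_blueprint). An ideal world satisfying every premise can still have ¬reconcile_blueprint true, so F(¬reconcile_blueprint) is not derivable.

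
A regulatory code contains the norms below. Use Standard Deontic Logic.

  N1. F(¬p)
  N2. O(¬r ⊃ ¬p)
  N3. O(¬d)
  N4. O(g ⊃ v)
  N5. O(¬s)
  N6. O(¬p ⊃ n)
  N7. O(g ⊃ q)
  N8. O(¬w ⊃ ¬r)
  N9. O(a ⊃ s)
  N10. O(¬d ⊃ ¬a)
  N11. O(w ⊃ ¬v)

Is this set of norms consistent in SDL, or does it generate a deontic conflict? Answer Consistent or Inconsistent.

Premise 9 is O(a ⊃ s), but O(a) is not derivable from the premises, so it does not yield O(s).
So O(s) is not derivable, and the apparent clash with O(¬s) does not arise.
A world satisfying every obligation exists (e.g. a=false, d=false, g=false, n=false, p=true, q=false, r=true, s=false, v=false, w=true); no atom is both obligatory and forbidden, so the set is consistent.

Consistent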